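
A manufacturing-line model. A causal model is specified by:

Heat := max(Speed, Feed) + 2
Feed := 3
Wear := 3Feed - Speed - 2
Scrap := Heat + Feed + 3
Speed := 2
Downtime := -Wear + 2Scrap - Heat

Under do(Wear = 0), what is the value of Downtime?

17

Under do(Wear=0), the mechanism Wear := 3Feed - Speed - 2 is discarded; Wear is fixed at 0.
Heat = max(Speed, Feed) + 2  [with Speed=2, Feed=3]  = 5
Scrap = Heat + Feed + 3  [with Heat=5, Feed=3]  = 11
Downtime = -Wear + 2Scrap - Heat  [with Wear=0, Scrap=11, Heat=5]  = 17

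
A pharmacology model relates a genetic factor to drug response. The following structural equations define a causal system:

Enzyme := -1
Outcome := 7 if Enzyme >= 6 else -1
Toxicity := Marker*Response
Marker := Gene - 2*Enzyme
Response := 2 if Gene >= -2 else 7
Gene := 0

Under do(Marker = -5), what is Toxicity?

do(Marker=-5) replaces the equation Marker := Gene - 2*Enzyme with the constant Marker = -5.
Response = 2 if Gene >= -2 else 7  [with Gene=0]  = 2
Toxicity = Marker*Response  [with Marker=-5, Response=2]  = -10

-10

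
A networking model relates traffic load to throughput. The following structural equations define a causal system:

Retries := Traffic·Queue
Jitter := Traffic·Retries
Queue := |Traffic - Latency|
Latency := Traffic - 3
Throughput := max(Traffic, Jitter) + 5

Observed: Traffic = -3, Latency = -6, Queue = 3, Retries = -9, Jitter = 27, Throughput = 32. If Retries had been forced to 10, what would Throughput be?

2

Under do(Retries=10), the mechanism Retries := Traffic·Queue is discarded; Retries is fixed at 10.
Jitter = Traffic·Retries  [with Traffic=-3, Retries=10]  = -30
Throughput = max(Traffic, Jitter) + 5  [with Traffic=-3, Jitter=-30]  = 2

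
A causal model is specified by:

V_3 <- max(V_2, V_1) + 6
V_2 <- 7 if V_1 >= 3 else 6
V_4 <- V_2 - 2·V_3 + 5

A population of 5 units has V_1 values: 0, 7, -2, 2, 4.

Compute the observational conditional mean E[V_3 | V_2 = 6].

Observing V_2=6 restricts to units where V_2's equation naturally yields 6: V_1 ∈ {0, -2, 2}. In that subpopulation V_3 = 12, 12, 12, mean 12.

12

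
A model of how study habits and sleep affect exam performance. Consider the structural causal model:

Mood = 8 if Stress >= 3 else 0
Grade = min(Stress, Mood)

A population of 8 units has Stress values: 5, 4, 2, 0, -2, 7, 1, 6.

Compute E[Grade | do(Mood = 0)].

-0.25

The intervention sets Mood=0 in all 8 units regardless of Stress. Recomputing Grade per unit gives 0, 0, 0, 0, -2, 0, 0, 0; average -0.25.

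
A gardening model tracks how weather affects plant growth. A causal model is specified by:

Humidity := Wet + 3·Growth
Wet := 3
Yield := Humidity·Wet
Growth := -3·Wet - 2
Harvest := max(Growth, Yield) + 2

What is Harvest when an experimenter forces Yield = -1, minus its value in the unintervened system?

Intervening sets Yield = -1 and removes its equation (Yield := Humidity·Wet).
Growth = -3·Wet - 2  [with Wet=3]  = -11
Harvest = max(Growth, Yield) + 2  [with Growth=-11, Yield=-1]  = 1
Without intervention: Growth = -3·Wet - 2  [with Wet=3]  = -11; Humidity = Wet + 3·Growth  [with Wet=3, Growth=-11]  = -30; Yield = Humidity·Wet  [with Humidity=-30, Wet=3]  = -90; Harvest = max(Growth, Yield) + 2  [with Growth=-11, Yield=-90]  = -9.
Change = 1 − (-9) = 10.

10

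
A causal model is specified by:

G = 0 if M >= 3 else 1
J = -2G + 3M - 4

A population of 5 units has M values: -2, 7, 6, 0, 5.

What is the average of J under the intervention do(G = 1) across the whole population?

The intervention sets G=1 in all 5 units regardless of M. Recomputing J per unit gives -12, 15, 12, -6, 9; average 3.6.

3.6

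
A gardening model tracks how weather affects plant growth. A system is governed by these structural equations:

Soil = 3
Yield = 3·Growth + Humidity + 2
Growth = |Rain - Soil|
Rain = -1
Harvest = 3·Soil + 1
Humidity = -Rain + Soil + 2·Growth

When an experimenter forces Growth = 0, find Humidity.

4

The intervention breaks the incoming arrows to Growth: Growth = |Rain - Soil| no longer applies, and Growth = 0.
Humidity = -Rain + Soil + 2·Growth  [with Rain=-1, Soil=3, Growth=0]  = 4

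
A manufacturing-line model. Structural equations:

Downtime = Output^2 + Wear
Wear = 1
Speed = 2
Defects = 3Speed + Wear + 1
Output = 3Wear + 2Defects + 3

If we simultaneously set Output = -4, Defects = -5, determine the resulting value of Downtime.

17

The joint intervention fixes Output = -4, Defects = -5, removing each variable's own equation.
Downtime = Output^2 + Wear  [with Output=-4, Wear=1]  = 17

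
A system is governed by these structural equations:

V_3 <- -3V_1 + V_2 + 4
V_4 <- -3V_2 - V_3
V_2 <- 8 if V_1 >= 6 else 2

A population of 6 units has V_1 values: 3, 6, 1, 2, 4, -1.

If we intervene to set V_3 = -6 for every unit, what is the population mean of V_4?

-3

The intervention sets V_3=-6 in all 6 units regardless of V_1. Recomputing V_4 per unit gives 0, -18, 0, 0, 0, 0; average -3.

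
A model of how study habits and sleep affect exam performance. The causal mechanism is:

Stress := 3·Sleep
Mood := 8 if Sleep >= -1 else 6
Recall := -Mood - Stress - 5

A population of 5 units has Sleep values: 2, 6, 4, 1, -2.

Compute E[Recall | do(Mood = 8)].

The intervention sets Mood=8 in all 5 units regardless of Sleep. Recomputing Recall per unit gives -19, -31, -25, -16, -7; average -19.6.

-19.6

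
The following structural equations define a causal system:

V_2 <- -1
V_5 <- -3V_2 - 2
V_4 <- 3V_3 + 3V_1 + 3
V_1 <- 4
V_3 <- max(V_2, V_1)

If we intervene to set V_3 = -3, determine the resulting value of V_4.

The intervention breaks the incoming arrows to V_3: V_3 <- max(V_2, V_1) no longer applies, and V_3 = -3.
V_4 = 3V_3 + 3V_1 + 3  [with V_3=-3, V_1=4]  = 6

6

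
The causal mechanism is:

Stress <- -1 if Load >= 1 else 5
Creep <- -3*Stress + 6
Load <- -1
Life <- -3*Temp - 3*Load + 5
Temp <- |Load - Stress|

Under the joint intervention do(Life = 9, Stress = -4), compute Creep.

Setting Life = 9, Stress = -4 by intervention discards those variables' equations.
Creep = -3*Stress + 6  [with Stress=-4]  = 18

18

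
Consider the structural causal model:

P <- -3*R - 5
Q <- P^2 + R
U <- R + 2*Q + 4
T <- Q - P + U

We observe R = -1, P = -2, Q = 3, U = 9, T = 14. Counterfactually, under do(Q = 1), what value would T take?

8

do(Q=1) replaces the equation Q <- P^2 + R with the constant Q = 1.
P = -3*R - 5  [with R=-1]  = -2
U = R + 2*Q + 4  [with R=-1, Q=1]  = 5
T = Q - P + U  [with Q=1, P=-2, U=5]  = 8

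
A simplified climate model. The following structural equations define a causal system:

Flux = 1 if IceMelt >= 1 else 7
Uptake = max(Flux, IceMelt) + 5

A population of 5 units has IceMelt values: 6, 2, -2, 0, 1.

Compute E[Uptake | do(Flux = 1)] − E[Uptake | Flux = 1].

Every unit gets Flux=1 under the intervention. Uptake values become 11, 7, 6, 6, 6; E[Uptake|do(Flux=1)] = 7.2.
Observing Flux=1 restricts to units where Flux's equation naturally yields 1: IceMelt ∈ {6, 2, 1}. In that subpopulation Uptake = 11, 7, 6, mean 8.
Difference = 7.2 − 8 = -0.8.

-0.8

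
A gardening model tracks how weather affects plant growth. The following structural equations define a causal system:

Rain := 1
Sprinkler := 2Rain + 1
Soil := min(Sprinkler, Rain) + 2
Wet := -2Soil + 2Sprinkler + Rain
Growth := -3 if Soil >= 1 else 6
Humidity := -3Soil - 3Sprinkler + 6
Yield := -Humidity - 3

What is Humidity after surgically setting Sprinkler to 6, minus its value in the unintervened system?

-9

Under do(Sprinkler=6), the mechanism Sprinkler := 2Rain + 1 is discarded; Sprinkler is fixed at 6.
Soil = min(Sprinkler, Rain) + 2  [with Sprinkler=6, Rain=1]  = 3
Humidity = -3Soil - 3Sprinkler + 6  [with Soil=3, Sprinkler=6]  = -21
Without intervention: Sprinkler = 2Rain + 1  [with Rain=1]  = 3; Soil = min(Sprinkler, Rain) + 2  [with Sprinkler=3, Rain=1]  = 3; Humidity = -3Soil - 3Sprinkler + 6  [with Soil=3, Sprinkler=3]  = -12.
Change = -21 − (-12) = -9.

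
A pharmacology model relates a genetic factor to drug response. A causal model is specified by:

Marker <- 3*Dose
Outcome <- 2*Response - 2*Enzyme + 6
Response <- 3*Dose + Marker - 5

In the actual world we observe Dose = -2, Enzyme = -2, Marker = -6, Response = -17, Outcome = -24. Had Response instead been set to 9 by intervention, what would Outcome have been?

28

Intervening sets Response = 9 and removes its equation (Response <- 3*Dose + Marker - 5).
Outcome = 2*Response - 2*Enzyme + 6  [with Response=9, Enzyme=-2]  = 28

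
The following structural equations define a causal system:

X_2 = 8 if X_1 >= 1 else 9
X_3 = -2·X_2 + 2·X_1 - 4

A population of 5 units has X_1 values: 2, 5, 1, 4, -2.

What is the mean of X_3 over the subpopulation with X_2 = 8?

Conditioning on X_2=8 selects the 4 unit(s) with X_1 ∈ {2, 5, 1, 4}. Their X_3 values: -16, -10, -18, -12. Mean = -14.

-14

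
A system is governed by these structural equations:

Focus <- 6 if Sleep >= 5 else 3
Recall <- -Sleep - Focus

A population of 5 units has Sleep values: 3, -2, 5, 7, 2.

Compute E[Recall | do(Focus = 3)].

The intervention sets Focus=3 in all 5 units regardless of Sleep. Recomputing Recall per unit gives -6, -1, -8, -10, -5; average -6.

-6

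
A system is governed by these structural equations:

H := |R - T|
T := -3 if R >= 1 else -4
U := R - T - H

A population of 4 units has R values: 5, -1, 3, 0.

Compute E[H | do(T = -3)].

4.75

do(T=-3) breaks T's dependence on R. With T=-3 fixed, H across the units is 8, 2, 6, 3, mean 4.75.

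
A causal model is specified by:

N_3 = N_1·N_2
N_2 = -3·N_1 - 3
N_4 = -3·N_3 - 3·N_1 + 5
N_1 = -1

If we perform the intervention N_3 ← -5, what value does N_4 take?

The intervention breaks the incoming arrows to N_3: N_3 = N_1·N_2 no longer applies, and N_3 = -5.
N_4 = -3·N_3 - 3·N_1 + 5  [with N_3=-5, N_1=-1]  = 23

23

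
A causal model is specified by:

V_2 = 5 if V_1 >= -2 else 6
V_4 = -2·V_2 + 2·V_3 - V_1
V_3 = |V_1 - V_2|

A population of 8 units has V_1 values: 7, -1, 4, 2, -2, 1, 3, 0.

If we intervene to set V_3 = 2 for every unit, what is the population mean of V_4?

-7.75

Every unit gets V_3=2 under the intervention. V_4 values become -13, -5, -10, -8, -4, -7, -9, -6; E[V_4|do(V_3=2)] = -7.75.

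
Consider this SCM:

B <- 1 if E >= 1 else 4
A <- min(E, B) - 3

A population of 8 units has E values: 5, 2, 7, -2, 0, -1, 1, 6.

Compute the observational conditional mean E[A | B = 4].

Observing B=4 restricts to units where B's equation naturally yields 4: E ∈ {-2, 0, -1}. In that subpopulation A = -5, -3, -4, mean -4.

-4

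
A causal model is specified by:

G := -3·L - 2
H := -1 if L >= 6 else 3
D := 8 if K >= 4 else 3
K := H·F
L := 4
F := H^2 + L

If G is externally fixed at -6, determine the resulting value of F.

13

do(G=-6) replaces the equation G := -3·L - 2 with the constant G = -6.
F is not downstream of the intervention, so its value is determined by the original equations.
H = -1 if L >= 6 else 3  [with L=4]  = 3
F = H^2 + L  [with H=3, L=4]  = 13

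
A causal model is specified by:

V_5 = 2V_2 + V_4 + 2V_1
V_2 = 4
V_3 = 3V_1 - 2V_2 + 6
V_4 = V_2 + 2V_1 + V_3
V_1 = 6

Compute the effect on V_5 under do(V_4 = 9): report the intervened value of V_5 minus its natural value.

-23

Intervening sets V_4 = 9 and removes its equation (V_4 = V_2 + 2V_1 + V_3).
V_5 = 2V_2 + V_4 + 2V_1  [with V_2=4, V_4=9, V_1=6]  = 29
Without intervention: V_3 = 3V_1 - 2V_2 + 6  [with V_1=6, V_2=4]  = 16; V_4 = V_2 + 2V_1 + V_3  [with V_2=4, V_1=6, V_3=16]  = 32; V_5 = 2V_2 + V_4 + 2V_1  [with V_2=4, V_4=32, V_1=6]  = 52.
Change = 29 − 52 = -23.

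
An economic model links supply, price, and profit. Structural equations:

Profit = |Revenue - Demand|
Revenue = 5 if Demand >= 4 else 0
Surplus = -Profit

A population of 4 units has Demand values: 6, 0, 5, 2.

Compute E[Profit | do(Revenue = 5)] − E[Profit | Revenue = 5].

The intervention sets Revenue=5 in all 4 units regardless of Demand. Recomputing Profit per unit gives 1, 5, 0, 3; average 2.25.
E[Profit|Revenue=5] averages over only the 2 units with Revenue=5 (Demand = 6, 5): Profit = 1, 0, mean 0.5.
Difference = 2.25 − 0.5 = 1.75.

1.75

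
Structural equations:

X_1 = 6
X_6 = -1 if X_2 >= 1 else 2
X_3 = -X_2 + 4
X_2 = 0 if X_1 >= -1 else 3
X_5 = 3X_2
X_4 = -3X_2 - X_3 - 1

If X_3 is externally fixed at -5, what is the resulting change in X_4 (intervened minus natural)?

The intervention breaks the incoming arrows to X_3: X_3 = -X_2 + 4 no longer applies, and X_3 = -5.
X_2 = 0 if X_1 >= -1 else 3  [with X_1=6]  = 0
X_4 = -3X_2 - X_3 - 1  [with X_2=0, X_3=-5]  = 4
Without intervention: X_2 = 0 if X_1 >= -1 else 3  [with X_1=6]  = 0; X_3 = -X_2 + 4  [with X_2=0]  = 4; X_4 = -3X_2 - X_3 - 1  [with X_2=0, X_3=4]  = -5.
Change = 4 − (-5) = 9.

9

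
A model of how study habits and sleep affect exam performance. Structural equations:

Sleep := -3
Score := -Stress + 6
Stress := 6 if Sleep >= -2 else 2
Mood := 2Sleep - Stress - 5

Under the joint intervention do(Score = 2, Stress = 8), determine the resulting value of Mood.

-19

The joint intervention fixes Score = 2, Stress = 8, removing each variable's own equation.
Mood = 2Sleep - Stress - 5  [with Sleep=-3, Stress=8]  = -19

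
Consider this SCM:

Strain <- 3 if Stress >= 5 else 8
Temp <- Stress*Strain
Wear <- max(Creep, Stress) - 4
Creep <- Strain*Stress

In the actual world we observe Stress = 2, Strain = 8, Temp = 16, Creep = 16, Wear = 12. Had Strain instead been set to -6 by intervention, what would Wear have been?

do(Strain=-6) replaces the equation Strain <- 3 if Stress >= 5 else 8 with the constant Strain = -6.
Creep = Strain*Stress  [with Strain=-6, Stress=2]  = -12
Wear = max(Creep, Stress) - 4  [with Creep=-12, Stress=2]  = -2

-2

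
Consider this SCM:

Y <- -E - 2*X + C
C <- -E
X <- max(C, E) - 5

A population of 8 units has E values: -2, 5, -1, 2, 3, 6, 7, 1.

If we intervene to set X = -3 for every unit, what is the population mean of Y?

Every unit gets X=-3 under the intervention. Y values become 10, -4, 8, 2, 0, -6, -8, 4; E[Y|do(X=-3)] = 0.75.

0.75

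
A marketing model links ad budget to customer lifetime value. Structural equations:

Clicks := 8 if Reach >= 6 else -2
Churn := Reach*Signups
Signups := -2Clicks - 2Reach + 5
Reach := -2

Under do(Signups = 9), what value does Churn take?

The intervention breaks the incoming arrows to Signups: Signups := -2Clicks - 2Reach + 5 no longer applies, and Signups = 9.
Churn = Reach*Signups  [with Reach=-2, Signups=9]  = -18

-18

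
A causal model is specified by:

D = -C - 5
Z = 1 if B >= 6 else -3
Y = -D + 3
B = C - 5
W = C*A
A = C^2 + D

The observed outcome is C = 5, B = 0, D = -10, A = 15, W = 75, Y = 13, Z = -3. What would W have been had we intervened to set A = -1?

-5

Intervening sets A = -1 and removes its equation (A = C^2 + D).
W = C*A  [with C=5, A=-1]  = -5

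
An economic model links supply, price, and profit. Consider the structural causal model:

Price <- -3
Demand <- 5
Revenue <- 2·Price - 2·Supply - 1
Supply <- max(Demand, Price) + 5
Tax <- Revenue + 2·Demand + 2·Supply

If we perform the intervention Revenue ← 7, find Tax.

Intervening sets Revenue = 7 and removes its equation (Revenue <- 2·Price - 2·Supply - 1).
Supply = max(Demand, Price) + 5  [with Demand=5, Price=-3]  = 10
Tax = Revenue + 2·Demand + 2·Supply  [with Revenue=7, Demand=5, Supply=10]  = 37

37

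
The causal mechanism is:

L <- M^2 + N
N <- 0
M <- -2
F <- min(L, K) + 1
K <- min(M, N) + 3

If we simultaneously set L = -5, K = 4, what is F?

-4

Setting L = -5, K = 4 by intervention discards those variables' equations.
F = min(L, K) + 1  [with L=-5, K=4]  = -4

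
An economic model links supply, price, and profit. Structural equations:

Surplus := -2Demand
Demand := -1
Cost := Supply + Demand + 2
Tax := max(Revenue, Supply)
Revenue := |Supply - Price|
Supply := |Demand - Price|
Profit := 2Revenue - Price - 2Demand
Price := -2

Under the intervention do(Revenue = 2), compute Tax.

The intervention breaks the incoming arrows to Revenue: Revenue := |Supply - Price| no longer applies, and Revenue = 2.
Supply = |Demand - Price|  [with Demand=-1, Price=-2]  = 1
Tax = max(Revenue, Supply)  [with Revenue=2, Supply=1]  = 2

2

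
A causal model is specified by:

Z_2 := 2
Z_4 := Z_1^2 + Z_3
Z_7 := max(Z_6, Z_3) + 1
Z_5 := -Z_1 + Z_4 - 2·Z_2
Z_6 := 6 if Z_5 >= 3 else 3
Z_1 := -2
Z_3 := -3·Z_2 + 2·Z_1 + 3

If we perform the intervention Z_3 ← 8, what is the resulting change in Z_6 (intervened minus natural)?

The intervention breaks the incoming arrows to Z_3: Z_3 := -3·Z_2 + 2·Z_1 + 3 no longer applies, and Z_3 = 8.
Z_4 = Z_1^2 + Z_3  [with Z_1=-2, Z_3=8]  = 12
Z_5 = -Z_1 + Z_4 - 2·Z_2  [with Z_1=-2, Z_4=12, Z_2=2]  = 10
Z_6 = 6 if Z_5 >= 3 else 3  [with Z_5=10]  = 6
Without intervention: Z_3 = -3·Z_2 + 2·Z_1 + 3  [with Z_2=2, Z_1=-2]  = -7; Z_4 = Z_1^2 + Z_3  [with Z_1=-2, Z_3=-7]  = -3; Z_5 = -Z_1 + Z_4 - 2·Z_2  [with Z_1=-2, Z_4=-3, Z_2=2]  = -5; Z_6 = 6 if Z_5 >= 3 else 3  [with Z_5=-5]  = 3.
Change = 6 − 3 = 3.

3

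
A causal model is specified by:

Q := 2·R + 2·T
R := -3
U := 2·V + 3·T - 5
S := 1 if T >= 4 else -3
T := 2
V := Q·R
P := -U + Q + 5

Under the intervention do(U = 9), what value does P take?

Intervening sets U = 9 and removes its equation (U := 2·V + 3·T - 5).
Q = 2·R + 2·T  [with R=-3, T=2]  = -2
P = -U + Q + 5  [with U=9, Q=-2]  = -6

-6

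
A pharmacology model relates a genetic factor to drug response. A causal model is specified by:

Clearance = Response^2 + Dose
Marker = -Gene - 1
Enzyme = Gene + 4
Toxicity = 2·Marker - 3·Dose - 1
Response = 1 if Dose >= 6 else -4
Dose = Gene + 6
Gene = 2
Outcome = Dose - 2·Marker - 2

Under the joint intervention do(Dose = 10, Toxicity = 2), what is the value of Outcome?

Setting Dose = 10, Toxicity = 2 by intervention discards those variables' equations.
Marker = -Gene - 1  [with Gene=2]  = -3
Outcome = Dose - 2·Marker - 2  [with Dose=10, Marker=-3]  = 14

14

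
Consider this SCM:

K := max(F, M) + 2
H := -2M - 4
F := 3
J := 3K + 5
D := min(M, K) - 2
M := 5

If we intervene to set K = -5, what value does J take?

-10

do(K=-5) replaces the equation K := max(F, M) + 2 with the constant K = -5.
J = 3K + 5  [with K=-5]  = -10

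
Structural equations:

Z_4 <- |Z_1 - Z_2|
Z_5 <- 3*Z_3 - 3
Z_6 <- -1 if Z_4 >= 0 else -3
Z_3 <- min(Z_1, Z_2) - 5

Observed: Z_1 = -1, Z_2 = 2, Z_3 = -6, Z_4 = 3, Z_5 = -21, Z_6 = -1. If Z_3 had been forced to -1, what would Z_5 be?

do(Z_3=-1) replaces the equation Z_3 <- min(Z_1, Z_2) - 5 with the constant Z_3 = -1.
Z_5 = 3*Z_3 - 3  [with Z_3=-1]  = -6

-6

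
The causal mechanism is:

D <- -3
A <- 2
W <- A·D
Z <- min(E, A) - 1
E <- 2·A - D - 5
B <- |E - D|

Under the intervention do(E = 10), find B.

13

Under do(E=10), the mechanism E <- 2·A - D - 5 is discarded; E is fixed at 10.
B = |E - D|  [with E=10, D=-3]  = 13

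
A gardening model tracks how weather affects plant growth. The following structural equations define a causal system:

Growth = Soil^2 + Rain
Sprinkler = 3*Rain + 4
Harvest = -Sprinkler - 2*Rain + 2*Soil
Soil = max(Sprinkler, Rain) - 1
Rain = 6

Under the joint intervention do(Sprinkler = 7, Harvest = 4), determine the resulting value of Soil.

6

Under do(Sprinkler = 7, Harvest = 4), each intervened variable's structural equation is replaced by its fixed value.
Soil = max(Sprinkler, Rain) - 1  [with Sprinkler=7, Rain=6]  = 6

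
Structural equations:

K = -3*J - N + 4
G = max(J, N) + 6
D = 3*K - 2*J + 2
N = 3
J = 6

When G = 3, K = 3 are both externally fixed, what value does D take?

The joint intervention fixes G = 3, K = 3, removing each variable's own equation.
D = 3*K - 2*J + 2  [with K=3, J=6]  = -1

-1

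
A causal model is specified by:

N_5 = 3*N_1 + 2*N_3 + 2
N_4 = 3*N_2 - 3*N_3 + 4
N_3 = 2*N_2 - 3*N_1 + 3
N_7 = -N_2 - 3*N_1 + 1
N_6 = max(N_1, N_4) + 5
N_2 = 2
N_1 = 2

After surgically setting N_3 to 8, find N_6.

7

The intervention breaks the incoming arrows to N_3: N_3 = 2*N_2 - 3*N_1 + 3 no longer applies, and N_3 = 8.
N_4 = 3*N_2 - 3*N_3 + 4  [with N_2=2, N_3=8]  = -14
N_6 = max(N_1, N_4) + 5  [with N_1=2, N_4=-14]  = 7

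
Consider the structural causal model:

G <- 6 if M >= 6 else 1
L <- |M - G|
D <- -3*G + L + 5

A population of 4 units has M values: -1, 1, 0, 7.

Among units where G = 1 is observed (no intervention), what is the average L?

Observing G=1 restricts to units where G's equation naturally yields 1: M ∈ {-1, 1, 0}. In that subpopulation L = 2, 0, 1, mean 1.

1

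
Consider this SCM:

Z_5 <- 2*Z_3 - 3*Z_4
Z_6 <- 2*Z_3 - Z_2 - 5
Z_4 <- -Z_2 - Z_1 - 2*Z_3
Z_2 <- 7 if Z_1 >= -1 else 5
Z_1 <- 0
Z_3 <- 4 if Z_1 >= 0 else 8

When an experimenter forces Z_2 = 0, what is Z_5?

do(Z_2=0) replaces the equation Z_2 <- 7 if Z_1 >= -1 else 5 with the constant Z_2 = 0.
Z_3 = 4 if Z_1 >= 0 else 8  [with Z_1=0]  = 4
Z_4 = -Z_2 - Z_1 - 2*Z_3  [with Z_2=0, Z_1=0, Z_3=4]  = -8
Z_5 = 2*Z_3 - 3*Z_4  [with Z_3=4, Z_4=-8]  = 32

32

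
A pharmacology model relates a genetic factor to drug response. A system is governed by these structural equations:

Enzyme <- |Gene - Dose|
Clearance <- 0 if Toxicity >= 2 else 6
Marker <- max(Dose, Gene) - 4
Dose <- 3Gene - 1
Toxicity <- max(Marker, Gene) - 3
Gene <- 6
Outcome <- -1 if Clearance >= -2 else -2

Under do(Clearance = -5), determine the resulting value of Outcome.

-2

Intervening sets Clearance = -5 and removes its equation (Clearance <- 0 if Toxicity >= 2 else 6).
Outcome = -1 if Clearance >= -2 else -2  [with Clearance=-5]  = -2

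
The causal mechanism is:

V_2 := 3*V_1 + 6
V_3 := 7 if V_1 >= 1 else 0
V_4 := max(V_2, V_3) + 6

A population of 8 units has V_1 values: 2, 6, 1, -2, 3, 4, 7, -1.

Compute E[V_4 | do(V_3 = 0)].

Under do(V_3=0), V_3's equation is replaced by V_3=0 for every unit. Per-unit V_4: 18, 30, 15, 6, 21, 24, 33, 9. Mean = 19.5.

19.5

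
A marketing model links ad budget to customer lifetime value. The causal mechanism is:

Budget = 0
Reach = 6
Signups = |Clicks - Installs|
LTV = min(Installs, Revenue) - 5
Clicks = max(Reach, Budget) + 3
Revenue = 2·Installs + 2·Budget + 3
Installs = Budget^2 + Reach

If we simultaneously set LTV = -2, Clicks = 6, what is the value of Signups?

0

Under do(LTV = -2, Clicks = 6), each intervened variable's structural equation is replaced by its fixed value.
Installs = Budget^2 + Reach  [with Budget=0, Reach=6]  = 6
Signups = |Clicks - Installs|  [with Clicks=6, Installs=6]  = 0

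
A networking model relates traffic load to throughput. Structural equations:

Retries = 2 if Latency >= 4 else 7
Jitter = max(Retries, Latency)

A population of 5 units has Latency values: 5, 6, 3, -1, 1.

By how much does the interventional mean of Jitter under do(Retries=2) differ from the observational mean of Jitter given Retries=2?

Every unit gets Retries=2 under the intervention. Jitter values become 5, 6, 3, 2, 2; E[Jitter|do(Retries=2)] = 3.6.
Observing Retries=2 restricts to units where Retries's equation naturally yields 2: Latency ∈ {5, 6}. In that subpopulation Jitter = 5, 6, mean 5.5.
Difference = 3.6 − 5.5 = -1.9.

-1.9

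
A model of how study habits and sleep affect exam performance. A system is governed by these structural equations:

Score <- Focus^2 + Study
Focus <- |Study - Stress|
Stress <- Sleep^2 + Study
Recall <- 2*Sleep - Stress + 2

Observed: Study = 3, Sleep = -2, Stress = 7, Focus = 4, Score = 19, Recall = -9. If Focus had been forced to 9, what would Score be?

84

Intervening sets Focus = 9 and removes its equation (Focus <- |Study - Stress|).
Score = Focus^2 + Study  [with Focus=9, Study=3]  = 84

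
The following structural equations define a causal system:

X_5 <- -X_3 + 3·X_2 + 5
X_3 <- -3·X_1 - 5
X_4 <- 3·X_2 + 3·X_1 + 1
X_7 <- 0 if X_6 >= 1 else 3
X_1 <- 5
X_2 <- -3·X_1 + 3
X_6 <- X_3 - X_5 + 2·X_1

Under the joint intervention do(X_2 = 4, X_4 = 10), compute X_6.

-47

The joint intervention fixes X_2 = 4, X_4 = 10, removing each variable's own equation.
X_3 = -3·X_1 - 5  [with X_1=5]  = -20
X_5 = -X_3 + 3·X_2 + 5  [with X_3=-20, X_2=4]  = 37
X_6 = X_3 - X_5 + 2·X_1  [with X_3=-20, X_5=37, X_1=5]  = -47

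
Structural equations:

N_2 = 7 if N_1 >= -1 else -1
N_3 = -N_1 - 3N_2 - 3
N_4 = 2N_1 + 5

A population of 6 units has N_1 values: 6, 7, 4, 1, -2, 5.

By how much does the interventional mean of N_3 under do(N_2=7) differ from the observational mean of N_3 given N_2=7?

Under do(N_2=7), N_2's equation is replaced by N_2=7 for every unit. Per-unit N_3: -30, -31, -28, -25, -22, -29. Mean = -27.5.
Conditioning on N_2=7 selects the 5 unit(s) with N_1 ∈ {6, 7, 4, 1, 5}. Their N_3 values: -30, -31, -28, -25, -29. Mean = -28.6.
Difference = -27.5 − (-28.6) = 1.1.

1.1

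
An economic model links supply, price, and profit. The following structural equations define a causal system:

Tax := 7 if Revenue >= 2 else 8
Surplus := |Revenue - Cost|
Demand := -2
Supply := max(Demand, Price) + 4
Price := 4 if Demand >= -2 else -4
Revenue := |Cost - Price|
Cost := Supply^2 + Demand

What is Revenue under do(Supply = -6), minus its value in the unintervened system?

do(Supply=-6) replaces the equation Supply := max(Demand, Price) + 4 with the constant Supply = -6.
Price = 4 if Demand >= -2 else -4  [with Demand=-2]  = 4
Cost = Supply^2 + Demand  [with Supply=-6, Demand=-2]  = 34
Revenue = |Cost - Price|  [with Cost=34, Price=4]  = 30
Without intervention: Price = 4 if Demand >= -2 else -4  [with Demand=-2]  = 4; Supply = max(Demand, Price) + 4  [with Demand=-2, Price=4]  = 8; Cost = Supply^2 + Demand  [with Supply=8, Demand=-2]  = 62; Revenue = |Cost - Price|  [with Cost=62, Price=4]  = 58.
Change = 30 − 58 = -28.

-28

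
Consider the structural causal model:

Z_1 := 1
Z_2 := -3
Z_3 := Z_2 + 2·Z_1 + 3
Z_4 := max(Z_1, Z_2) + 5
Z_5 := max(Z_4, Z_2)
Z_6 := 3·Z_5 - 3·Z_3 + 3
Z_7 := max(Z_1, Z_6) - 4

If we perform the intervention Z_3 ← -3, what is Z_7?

The intervention breaks the incoming arrows to Z_3: Z_3 := Z_2 + 2·Z_1 + 3 no longer applies, and Z_3 = -3.
Z_4 = max(Z_1, Z_2) + 5  [with Z_1=1, Z_2=-3]  = 6
Z_5 = max(Z_4, Z_2)  [with Z_4=6, Z_2=-3]  = 6
Z_6 = 3·Z_5 - 3·Z_3 + 3  [with Z_5=6, Z_3=-3]  = 30
Z_7 = max(Z_1, Z_6) - 4  [with Z_1=1, Z_6=30]  = 26

26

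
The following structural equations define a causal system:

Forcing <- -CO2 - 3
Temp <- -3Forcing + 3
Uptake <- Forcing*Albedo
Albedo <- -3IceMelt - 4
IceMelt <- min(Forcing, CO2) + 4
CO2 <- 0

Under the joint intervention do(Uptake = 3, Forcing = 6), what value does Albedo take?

The joint intervention fixes Uptake = 3, Forcing = 6, removing each variable's own equation.
IceMelt = min(Forcing, CO2) + 4  [with Forcing=6, CO2=0]  = 4
Albedo = -3IceMelt - 4  [with IceMelt=4]  = -16

-16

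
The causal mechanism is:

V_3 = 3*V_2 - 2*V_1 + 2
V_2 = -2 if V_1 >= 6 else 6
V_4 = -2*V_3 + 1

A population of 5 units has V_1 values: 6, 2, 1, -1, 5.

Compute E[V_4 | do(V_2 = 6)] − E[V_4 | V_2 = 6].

3.4

The intervention sets V_2=6 in all 5 units regardless of V_1. Recomputing V_4 per unit gives -15, -31, -35, -43, -19; average -28.6.
E[V_4|V_2=6] averages over only the 4 units with V_2=6 (V_1 = 2, 1, -1, 5): V_4 = -31, -35, -43, -19, mean -32.
Difference = -28.6 − (-32) = 3.4.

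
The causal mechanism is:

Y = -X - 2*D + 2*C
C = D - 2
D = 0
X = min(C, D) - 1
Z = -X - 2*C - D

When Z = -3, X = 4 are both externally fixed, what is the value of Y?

Under do(Z = -3, X = 4), each intervened variable's structural equation is replaced by its fixed value.
C = D - 2  [with D=0]  = -2
Y = -X - 2*D + 2*C  [with X=4, D=0, C=-2]  = -8

-8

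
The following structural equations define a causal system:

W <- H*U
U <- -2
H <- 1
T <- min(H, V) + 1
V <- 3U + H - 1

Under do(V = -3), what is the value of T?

-2

Intervening sets V = -3 and removes its equation (V <- 3U + H - 1).
T = min(H, V) + 1  [with H=1, V=-3]  = -2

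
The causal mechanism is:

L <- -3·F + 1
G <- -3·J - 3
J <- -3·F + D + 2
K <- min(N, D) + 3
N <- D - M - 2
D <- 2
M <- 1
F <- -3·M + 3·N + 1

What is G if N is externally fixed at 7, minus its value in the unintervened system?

216

The intervention breaks the incoming arrows to N: N <- D - M - 2 no longer applies, and N = 7.
F = -3·M + 3·N + 1  [with M=1, N=7]  = 19
J = -3·F + D + 2  [with F=19, D=2]  = -53
G = -3·J - 3  [with J=-53]  = 156
Without intervention: N = D - M - 2  [with D=2, M=1]  = -1; F = -3·M + 3·N + 1  [with M=1, N=-1]  = -5; J = -3·F + D + 2  [with F=-5, D=2]  = 19; G = -3·J - 3  [with J=19]  = -60.
Change = 156 − (-60) = 216.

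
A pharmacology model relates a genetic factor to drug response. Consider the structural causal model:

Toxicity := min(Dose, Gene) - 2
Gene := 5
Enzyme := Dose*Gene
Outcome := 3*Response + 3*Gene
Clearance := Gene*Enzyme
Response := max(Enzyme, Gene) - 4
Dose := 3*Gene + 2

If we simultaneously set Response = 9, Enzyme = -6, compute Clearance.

-30

The joint intervention fixes Response = 9, Enzyme = -6, removing each variable's own equation.
Clearance = Gene*Enzyme  [with Gene=5, Enzyme=-6]  = -30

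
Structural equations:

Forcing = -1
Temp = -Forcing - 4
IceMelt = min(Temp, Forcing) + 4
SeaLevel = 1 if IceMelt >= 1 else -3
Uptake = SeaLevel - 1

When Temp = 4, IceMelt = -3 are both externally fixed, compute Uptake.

-4

Under do(Temp = 4, IceMelt = -3), each intervened variable's structural equation is replaced by its fixed value.
SeaLevel = 1 if IceMelt >= 1 else -3  [with IceMelt=-3]  = -3
Uptake = SeaLevel - 1  [with SeaLevel=-3]  = -4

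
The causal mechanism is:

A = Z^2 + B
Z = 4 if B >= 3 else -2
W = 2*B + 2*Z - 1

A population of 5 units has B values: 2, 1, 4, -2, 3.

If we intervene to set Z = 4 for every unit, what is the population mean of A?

The intervention sets Z=4 in all 5 units regardless of B. Recomputing A per unit gives 18, 17, 20, 14, 19; average 17.6.

17.6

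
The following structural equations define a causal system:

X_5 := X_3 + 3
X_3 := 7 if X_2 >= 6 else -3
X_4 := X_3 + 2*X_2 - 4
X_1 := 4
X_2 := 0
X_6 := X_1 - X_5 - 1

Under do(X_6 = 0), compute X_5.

0

do(X_6=0) replaces the equation X_6 := X_1 - X_5 - 1 with the constant X_6 = 0.
Since X_5 is not a descendant of the intervened variable, it is unaffected.
X_3 = 7 if X_2 >= 6 else -3  [with X_2=0]  = -3
X_5 = X_3 + 3  [with X_3=-3]  = 0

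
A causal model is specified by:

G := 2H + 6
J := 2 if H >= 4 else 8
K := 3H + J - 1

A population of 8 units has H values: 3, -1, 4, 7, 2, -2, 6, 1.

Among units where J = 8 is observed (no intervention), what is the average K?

Observing J=8 restricts to units where J's equation naturally yields 8: H ∈ {3, -1, 2, -2, 1}. In that subpopulation K = 16, 4, 13, 1, 10, mean 8.8.

8.8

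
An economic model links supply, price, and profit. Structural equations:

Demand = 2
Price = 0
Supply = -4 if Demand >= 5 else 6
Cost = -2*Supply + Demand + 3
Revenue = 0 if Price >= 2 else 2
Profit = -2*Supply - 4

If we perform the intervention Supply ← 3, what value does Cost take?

-1

The intervention breaks the incoming arrows to Supply: Supply = -4 if Demand >= 5 else 6 no longer applies, and Supply = 3.
Cost = -2*Supply + Demand + 3  [with Supply=3, Demand=2]  = -1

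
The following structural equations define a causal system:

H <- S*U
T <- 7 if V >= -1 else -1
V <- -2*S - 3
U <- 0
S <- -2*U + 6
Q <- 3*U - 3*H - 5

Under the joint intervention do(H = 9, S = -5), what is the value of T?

The joint intervention fixes H = 9, S = -5, removing each variable's own equation.
V = -2*S - 3  [with S=-5]  = 7
T = 7 if V >= -1 else -1  [with V=7]  = 7

7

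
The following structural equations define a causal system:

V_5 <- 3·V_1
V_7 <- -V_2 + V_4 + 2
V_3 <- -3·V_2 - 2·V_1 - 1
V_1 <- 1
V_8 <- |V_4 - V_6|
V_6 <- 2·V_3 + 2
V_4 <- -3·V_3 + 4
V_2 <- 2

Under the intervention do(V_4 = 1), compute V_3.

Under do(V_4=1), the mechanism V_4 <- -3·V_3 + 4 is discarded; V_4 is fixed at 1.
Since V_3 is not a descendant of the intervened variable, it is unaffected.
V_3 = -3·V_2 - 2·V_1 - 1  [with V_2=2, V_1=1]  = -9

-9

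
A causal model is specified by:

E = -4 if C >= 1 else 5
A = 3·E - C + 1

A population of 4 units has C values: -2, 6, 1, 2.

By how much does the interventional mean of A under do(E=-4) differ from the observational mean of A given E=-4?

1.25

Under do(E=-4), E's equation is replaced by E=-4 for every unit. Per-unit A: -9, -17, -12, -13. Mean = -12.75.
E[A|E=-4] averages over only the 3 units with E=-4 (C = 6, 1, 2): A = -17, -12, -13, mean -14.
Difference = -12.75 − (-14) = 1.25.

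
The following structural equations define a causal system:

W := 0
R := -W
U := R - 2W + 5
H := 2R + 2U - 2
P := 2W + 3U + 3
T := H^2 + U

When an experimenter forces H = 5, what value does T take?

Under do(H=5), the mechanism H := 2R + 2U - 2 is discarded; H is fixed at 5.
R = -W  [with W=0]  = 0
U = R - 2W + 5  [with R=0, W=0]  = 5
T = H^2 + U  [with H=5, U=5]  = 30

30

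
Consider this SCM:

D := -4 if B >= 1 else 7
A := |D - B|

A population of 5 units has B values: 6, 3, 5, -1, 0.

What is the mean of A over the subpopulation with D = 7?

E[A|D=7] averages over only the 2 units with D=7 (B = -1, 0): A = 8, 7, mean 7.5.

7.5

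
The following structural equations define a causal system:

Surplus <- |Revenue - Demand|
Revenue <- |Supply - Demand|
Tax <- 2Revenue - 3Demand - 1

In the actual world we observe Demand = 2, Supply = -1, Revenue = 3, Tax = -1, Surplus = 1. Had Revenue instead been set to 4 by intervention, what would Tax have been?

1

The intervention breaks the incoming arrows to Revenue: Revenue <- |Supply - Demand| no longer applies, and Revenue = 4.
Tax = 2Revenue - 3Demand - 1  [with Revenue=4, Demand=2]  = 1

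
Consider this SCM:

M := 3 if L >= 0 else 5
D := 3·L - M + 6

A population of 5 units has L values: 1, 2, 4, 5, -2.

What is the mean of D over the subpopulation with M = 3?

12

E[D|M=3] averages over only the 4 units with M=3 (L = 1, 2, 4, 5): D = 6, 9, 15, 18, mean 12.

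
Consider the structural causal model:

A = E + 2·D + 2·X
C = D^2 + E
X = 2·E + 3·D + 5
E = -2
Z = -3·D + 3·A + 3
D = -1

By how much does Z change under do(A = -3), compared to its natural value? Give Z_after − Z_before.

The intervention breaks the incoming arrows to A: A = E + 2·D + 2·X no longer applies, and A = -3.
Z = -3·D + 3·A + 3  [with D=-1, A=-3]  = -3
Without intervention: X = 2·E + 3·D + 5  [with E=-2, D=-1]  = -2; A = E + 2·D + 2·X  [with E=-2, D=-1, X=-2]  = -8; Z = -3·D + 3·A + 3  [with D=-1, A=-8]  = -18.
Change = -3 − (-18) = 15.

15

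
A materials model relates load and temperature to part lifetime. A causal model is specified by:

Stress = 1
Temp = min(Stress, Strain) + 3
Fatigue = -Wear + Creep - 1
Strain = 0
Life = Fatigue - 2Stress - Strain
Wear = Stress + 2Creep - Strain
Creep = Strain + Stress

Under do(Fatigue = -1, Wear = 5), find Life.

Setting Fatigue = -1, Wear = 5 by intervention discards those variables' equations.
Life = Fatigue - 2Stress - Strain  [with Fatigue=-1, Stress=1, Strain=0]  = -3

-3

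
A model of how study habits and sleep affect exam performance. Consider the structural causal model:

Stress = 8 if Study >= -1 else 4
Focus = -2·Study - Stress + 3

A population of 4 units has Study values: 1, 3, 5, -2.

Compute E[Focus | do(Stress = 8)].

-8.5

The intervention sets Stress=8 in all 4 units regardless of Study. Recomputing Focus per unit gives -7, -11, -15, -1; average -8.5.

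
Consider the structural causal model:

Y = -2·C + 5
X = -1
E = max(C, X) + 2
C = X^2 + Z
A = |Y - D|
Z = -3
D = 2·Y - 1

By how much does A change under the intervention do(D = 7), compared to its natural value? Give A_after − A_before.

The intervention breaks the incoming arrows to D: D = 2·Y - 1 no longer applies, and D = 7.
C = X^2 + Z  [with X=-1, Z=-3]  = -2
Y = -2·C + 5  [with C=-2]  = 9
A = |Y - D|  [with Y=9, D=7]  = 2
Without intervention: C = X^2 + Z  [with X=-1, Z=-3]  = -2; Y = -2·C + 5  [with C=-2]  = 9; D = 2·Y - 1  [with Y=9]  = 17; A = |Y - D|  [with Y=9, D=17]  = 8.
Change = 2 − 8 = -6.

-6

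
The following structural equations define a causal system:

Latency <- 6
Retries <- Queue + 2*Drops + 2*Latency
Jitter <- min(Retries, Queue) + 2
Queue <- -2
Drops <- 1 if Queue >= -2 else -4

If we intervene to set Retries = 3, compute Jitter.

Intervening sets Retries = 3 and removes its equation (Retries <- Queue + 2*Drops + 2*Latency).
Jitter = min(Retries, Queue) + 2  [with Retries=3, Queue=-2]  = 0

0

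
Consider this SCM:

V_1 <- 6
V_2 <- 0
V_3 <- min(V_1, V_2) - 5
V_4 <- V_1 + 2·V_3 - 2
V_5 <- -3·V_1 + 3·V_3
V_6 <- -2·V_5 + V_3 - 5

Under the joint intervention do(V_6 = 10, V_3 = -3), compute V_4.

Under do(V_6 = 10, V_3 = -3), each intervened variable's structural equation is replaced by its fixed value.
V_4 = V_1 + 2·V_3 - 2  [with V_1=6, V_3=-3]  = -2

-2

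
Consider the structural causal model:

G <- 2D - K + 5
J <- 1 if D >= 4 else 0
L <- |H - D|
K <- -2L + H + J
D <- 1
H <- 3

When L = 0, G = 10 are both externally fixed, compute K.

Setting L = 0, G = 10 by intervention discards those variables' equations.
J = 1 if D >= 4 else 0  [with D=1]  = 0
K = -2L + H + J  [with L=0, H=3, J=0]  = 3

3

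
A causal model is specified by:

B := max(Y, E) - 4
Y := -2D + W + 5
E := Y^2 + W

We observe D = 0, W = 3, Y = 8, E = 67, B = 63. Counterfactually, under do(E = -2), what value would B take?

4

Intervening sets E = -2 and removes its equation (E := Y^2 + W).
Y = -2D + W + 5  [with D=0, W=3]  = 8
B = max(Y, E) - 4  [with Y=8, E=-2]  = 4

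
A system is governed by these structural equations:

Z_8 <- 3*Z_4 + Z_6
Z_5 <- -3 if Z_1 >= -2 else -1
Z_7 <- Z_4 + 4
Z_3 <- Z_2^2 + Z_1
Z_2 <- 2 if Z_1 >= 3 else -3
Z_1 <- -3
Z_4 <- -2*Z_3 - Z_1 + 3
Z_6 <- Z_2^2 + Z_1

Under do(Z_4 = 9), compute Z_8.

do(Z_4=9) replaces the equation Z_4 <- -2*Z_3 - Z_1 + 3 with the constant Z_4 = 9.
Z_2 = 2 if Z_1 >= 3 else -3  [with Z_1=-3]  = -3
Z_6 = Z_2^2 + Z_1  [with Z_2=-3, Z_1=-3]  = 6
Z_8 = 3*Z_4 + Z_6  [with Z_4=9, Z_6=6]  = 33

33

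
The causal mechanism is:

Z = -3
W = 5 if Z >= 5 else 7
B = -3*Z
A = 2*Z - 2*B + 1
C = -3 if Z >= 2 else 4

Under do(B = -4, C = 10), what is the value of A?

The joint intervention fixes B = -4, C = 10, removing each variable's own equation.
A = 2*Z - 2*B + 1  [with Z=-3, B=-4]  = 3

3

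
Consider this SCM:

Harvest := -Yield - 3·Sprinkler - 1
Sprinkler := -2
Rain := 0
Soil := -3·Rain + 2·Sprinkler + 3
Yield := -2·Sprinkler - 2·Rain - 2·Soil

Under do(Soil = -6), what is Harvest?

-11

do(Soil=-6) replaces the equation Soil := -3·Rain + 2·Sprinkler + 3 with the constant Soil = -6.
Yield = -2·Sprinkler - 2·Rain - 2·Soil  [with Sprinkler=-2, Rain=0, Soil=-6]  = 16
Harvest = -Yield - 3·Sprinkler - 1  [with Yield=16, Sprinkler=-2]  = -11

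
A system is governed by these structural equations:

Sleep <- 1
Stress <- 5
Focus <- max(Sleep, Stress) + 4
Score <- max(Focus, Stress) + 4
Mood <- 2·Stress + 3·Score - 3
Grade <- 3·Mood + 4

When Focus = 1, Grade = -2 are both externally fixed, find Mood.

The joint intervention fixes Focus = 1, Grade = -2, removing each variable's own equation.
Score = max(Focus, Stress) + 4  [with Focus=1, Stress=5]  = 9
Mood = 2·Stress + 3·Score - 3  [with Stress=5, Score=9]  = 34

34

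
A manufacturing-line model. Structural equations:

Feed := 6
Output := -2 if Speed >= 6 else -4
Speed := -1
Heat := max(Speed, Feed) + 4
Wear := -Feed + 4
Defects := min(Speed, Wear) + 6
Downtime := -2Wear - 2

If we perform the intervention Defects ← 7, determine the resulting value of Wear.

The intervention breaks the incoming arrows to Defects: Defects := min(Speed, Wear) + 6 no longer applies, and Defects = 7.
Since Wear is not a descendant of the intervened variable, it is unaffected.
Wear = -Feed + 4  [with Feed=6]  = -2

-2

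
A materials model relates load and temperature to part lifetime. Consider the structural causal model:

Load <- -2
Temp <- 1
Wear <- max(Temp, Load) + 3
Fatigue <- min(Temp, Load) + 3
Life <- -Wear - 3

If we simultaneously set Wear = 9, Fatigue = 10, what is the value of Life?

-12

Setting Wear = 9, Fatigue = 10 by intervention discards those variables' equations.
Life = -Wear - 3  [with Wear=9]  = -12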